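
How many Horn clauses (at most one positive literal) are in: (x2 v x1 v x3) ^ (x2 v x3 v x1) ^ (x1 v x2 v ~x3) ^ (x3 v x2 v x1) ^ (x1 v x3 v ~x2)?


A Horn clause has at most one positive literal.
Clause 1: 3 positive lit(s) -> not Horn
Clause 2: 3 positive lit(s) -> not Horn
Clause 3: 2 positive lit(s) -> not Horn
Clause 4: 3 positive lit(s) -> not Horn
Clause 5: 2 positive lit(s) -> not Horn
Total Horn clauses = 0.

0


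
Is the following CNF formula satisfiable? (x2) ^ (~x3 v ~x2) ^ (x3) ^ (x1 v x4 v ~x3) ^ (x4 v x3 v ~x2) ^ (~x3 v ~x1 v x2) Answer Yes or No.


Check all 16 possible truth assignments.
Number of satisfying assignments found: 0.
The formula is unsatisfiable.

No


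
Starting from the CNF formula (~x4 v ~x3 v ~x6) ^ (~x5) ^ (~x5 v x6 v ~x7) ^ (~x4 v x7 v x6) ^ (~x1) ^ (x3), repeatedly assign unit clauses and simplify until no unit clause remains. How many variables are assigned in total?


Unit propagation repeatedly assigns the literal in any unit clause, then simplifies.
Assignments in order: x5 = F, x1 = F, x3 = T.
No further unit clauses remain.
Total variables assigned = 3.

3


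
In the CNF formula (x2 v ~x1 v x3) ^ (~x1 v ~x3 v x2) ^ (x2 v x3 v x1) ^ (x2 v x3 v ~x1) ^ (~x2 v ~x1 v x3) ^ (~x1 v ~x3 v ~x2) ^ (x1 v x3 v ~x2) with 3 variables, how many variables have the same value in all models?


Find all satisfying assignments: 2 model(s).
Check which variables have the same value in every model.
Fixed variables: x1=F, x3=T.
Backbone size = 2.

2


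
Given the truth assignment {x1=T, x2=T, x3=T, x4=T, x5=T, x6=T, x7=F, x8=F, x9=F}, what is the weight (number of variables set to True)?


The weight is the number of variables assigned True.
True variables: x1, x2, x3, x4, x5, x6.
Weight = 6.

6


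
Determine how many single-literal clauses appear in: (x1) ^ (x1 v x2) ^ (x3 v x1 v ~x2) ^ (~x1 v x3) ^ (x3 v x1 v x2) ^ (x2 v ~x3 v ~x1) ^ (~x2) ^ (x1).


A unit clause contains exactly one literal.
Unit clauses found: (x1), (~x2), (x1).
Count = 3.

3


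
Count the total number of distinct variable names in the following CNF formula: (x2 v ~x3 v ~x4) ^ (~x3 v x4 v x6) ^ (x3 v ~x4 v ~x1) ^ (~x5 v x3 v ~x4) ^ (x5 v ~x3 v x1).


Identify each distinct variable in the formula.
Variables found: x1, x2, x3, x4, x5, x6.
Total distinct variables = 6.

6


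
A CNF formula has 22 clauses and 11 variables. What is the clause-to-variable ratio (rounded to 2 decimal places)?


Clause-to-variable ratio = clauses / variables.
22 / 11 = 2.0.

2.0


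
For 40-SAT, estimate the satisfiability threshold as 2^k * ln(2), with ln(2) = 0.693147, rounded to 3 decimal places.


Using the asymptotic formula: threshold ~ 2^k * ln(2).
2^40 = 1099511627776.
1099511627776 * 0.693147 = 762123186258.051.

762123186258.051


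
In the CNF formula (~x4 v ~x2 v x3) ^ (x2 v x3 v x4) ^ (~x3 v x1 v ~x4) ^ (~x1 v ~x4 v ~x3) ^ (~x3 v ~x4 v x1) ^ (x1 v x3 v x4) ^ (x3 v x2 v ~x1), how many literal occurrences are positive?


Scan each clause for unnegated literals.
Clause 1: 1 positive; Clause 2: 3 positive; Clause 3: 1 positive; Clause 4: 0 positive; Clause 5: 1 positive; Clause 6: 3 positive; Clause 7: 2 positive.
Total positive literal occurrences = 11.

11


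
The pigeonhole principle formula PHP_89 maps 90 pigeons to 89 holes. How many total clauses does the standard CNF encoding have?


The PHP encoding has two parts:
1) At-least-one-hole clauses: 90 (one per pigeon, each with 89 literals).
2) At-most-one-pigeon-per-hole clauses: 89 holes * C(90,2) = 89 * 4005 = 356445.
Total clauses = 90 + 356445 = 356535.

356535


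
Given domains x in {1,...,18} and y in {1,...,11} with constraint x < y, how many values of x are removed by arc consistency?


For the constraint x < y, x needs a supporting value in y's domain.
x can be at most 10 (one less than y's maximum).
Valid x values from domain: 10 out of 18.
Pruned = 18 - 10 = 8.

8


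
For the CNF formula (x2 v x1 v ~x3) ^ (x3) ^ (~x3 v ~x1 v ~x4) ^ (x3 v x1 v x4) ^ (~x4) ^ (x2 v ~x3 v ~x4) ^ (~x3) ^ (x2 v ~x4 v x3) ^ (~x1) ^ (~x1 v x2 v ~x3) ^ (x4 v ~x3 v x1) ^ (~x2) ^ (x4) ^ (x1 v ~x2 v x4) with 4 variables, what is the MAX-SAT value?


Enumerate all 16 truth assignments.
For each, count how many of the 14 clauses are satisfied.
The formula is not fully satisfiable, so the maximum is below 14.
Maximum simultaneously satisfiable clauses = 11.

11


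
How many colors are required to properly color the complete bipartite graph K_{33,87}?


K_{33,87} is bipartite by definition: the two parts are independent sets, with every edge crossing between them.
Color all vertices in one part with color 1 and all vertices in the other part with color 2.
Since the graph has at least one edge, one color does not suffice.
Chromatic number = 2.

2


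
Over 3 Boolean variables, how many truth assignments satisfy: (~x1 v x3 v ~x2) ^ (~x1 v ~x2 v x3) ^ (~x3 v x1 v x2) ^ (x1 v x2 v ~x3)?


Enumerate all 8 truth assignments over 3 variables.
Test each against every clause.
Satisfying assignments found: 6.

6


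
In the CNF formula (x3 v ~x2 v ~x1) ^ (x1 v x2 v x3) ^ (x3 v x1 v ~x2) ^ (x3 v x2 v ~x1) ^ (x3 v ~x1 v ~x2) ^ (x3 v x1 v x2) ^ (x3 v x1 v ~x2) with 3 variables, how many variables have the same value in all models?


Find all satisfying assignments: 4 model(s).
Check which variables have the same value in every model.
Fixed variables: x3=T.
Backbone size = 1.

1


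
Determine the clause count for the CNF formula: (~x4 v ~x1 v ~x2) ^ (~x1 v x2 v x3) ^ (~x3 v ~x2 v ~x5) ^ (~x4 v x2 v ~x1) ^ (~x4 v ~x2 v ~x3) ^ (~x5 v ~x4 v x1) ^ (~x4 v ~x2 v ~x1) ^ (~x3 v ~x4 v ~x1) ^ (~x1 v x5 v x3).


Each group enclosed in parentheses joined by ^ is one clause.
Counting the conjuncts: 9 clauses.

9


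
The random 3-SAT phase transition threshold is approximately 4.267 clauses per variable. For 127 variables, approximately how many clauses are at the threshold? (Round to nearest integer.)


The 3-SAT phase transition occurs at approximately 4.267 clauses per variable.
m = 4.267 * 127 = 541.909.
Rounded to nearest integer: 542.

542


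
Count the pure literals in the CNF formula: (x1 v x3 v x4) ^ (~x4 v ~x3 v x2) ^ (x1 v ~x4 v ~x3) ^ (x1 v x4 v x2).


A pure literal appears in only one polarity across all clauses.
Pure literals: x1 (positive only), x2 (positive only).
Count = 2.

2


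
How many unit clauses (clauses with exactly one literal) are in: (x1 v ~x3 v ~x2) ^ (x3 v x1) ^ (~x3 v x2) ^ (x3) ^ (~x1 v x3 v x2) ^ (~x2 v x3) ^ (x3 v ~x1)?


A unit clause contains exactly one literal.
Unit clauses found: (x3).
Count = 1.

1


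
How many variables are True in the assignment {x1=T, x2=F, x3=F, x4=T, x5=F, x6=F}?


The weight is the number of variables assigned True.
True variables: x1, x4.
Weight = 2.

2


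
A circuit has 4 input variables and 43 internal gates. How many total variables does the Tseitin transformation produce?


The Tseitin transformation introduces one auxiliary variable per gate.
Total variables = inputs + gates = 4 + 43 = 47.

47


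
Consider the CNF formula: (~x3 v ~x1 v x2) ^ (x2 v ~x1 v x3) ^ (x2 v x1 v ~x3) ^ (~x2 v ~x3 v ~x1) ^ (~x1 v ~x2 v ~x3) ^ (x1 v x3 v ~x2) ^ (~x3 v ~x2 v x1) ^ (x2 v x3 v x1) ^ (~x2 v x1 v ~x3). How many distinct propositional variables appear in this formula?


Identify each distinct variable in the formula.
Variables found: x1, x2, x3.
Total distinct variables = 3.

3


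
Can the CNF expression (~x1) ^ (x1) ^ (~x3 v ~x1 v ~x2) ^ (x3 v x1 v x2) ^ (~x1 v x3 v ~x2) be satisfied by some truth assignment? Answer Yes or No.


Check all 8 possible truth assignments.
Number of satisfying assignments found: 0.
The formula is unsatisfiable.

No


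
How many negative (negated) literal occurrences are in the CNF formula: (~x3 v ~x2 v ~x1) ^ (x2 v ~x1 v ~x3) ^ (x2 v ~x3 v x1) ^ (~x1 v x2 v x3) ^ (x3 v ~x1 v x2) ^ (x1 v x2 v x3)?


Scan each clause for negated literals.
Clause 1: 3 negative; Clause 2: 2 negative; Clause 3: 1 negative; Clause 4: 1 negative; Clause 5: 1 negative; Clause 6: 0 negative.
Total negative literal occurrences = 8.

8


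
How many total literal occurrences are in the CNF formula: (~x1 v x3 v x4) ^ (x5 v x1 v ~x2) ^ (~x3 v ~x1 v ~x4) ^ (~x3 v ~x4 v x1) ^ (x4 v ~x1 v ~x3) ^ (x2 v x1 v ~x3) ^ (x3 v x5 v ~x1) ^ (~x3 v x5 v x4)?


Clause lengths: 3, 3, 3, 3, 3, 3, 3, 3.
Sum = 3 + 3 + 3 + 3 + 3 + 3 + 3 + 3 = 24.

24


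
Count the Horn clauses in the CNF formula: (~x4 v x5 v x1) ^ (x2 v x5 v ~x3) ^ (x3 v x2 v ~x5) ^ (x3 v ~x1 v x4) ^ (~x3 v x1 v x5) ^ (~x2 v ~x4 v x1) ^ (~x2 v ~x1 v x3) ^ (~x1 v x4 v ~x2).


A Horn clause has at most one positive literal.
Clause 1: 2 positive lit(s) -> not Horn
Clause 2: 2 positive lit(s) -> not Horn
Clause 3: 2 positive lit(s) -> not Horn
Clause 4: 2 positive lit(s) -> not Horn
Clause 5: 2 positive lit(s) -> not Horn
Clause 6: 1 positive lit(s) -> Horn
Clause 7: 1 positive lit(s) -> Horn
Clause 8: 1 positive lit(s) -> Horn
Total Horn clauses = 3.

3


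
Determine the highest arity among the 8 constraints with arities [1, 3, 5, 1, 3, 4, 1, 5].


The arities are: 1, 3, 5, 1, 3, 4, 1, 5.
Scan for the maximum value.
Maximum arity = 5.

5


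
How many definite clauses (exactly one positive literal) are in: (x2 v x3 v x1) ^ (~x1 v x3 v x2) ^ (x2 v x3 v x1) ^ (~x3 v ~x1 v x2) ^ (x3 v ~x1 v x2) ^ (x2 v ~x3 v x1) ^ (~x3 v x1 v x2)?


A definite clause has exactly one positive literal.
Clause 1: 3 positive -> not definite
Clause 2: 2 positive -> not definite
Clause 3: 3 positive -> not definite
Clause 4: 1 positive -> definite
Clause 5: 2 positive -> not definite
Clause 6: 2 positive -> not definite
Clause 7: 2 positive -> not definite
Definite clause count = 1.

1


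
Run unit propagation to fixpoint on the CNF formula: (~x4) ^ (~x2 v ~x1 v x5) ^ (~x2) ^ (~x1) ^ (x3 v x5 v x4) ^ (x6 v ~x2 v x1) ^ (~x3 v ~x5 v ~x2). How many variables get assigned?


Unit propagation repeatedly assigns the literal in any unit clause, then simplifies.
Assignments in order: x4 = F, x2 = F, x1 = F.
No further unit clauses remain.
Total variables assigned = 3.

3


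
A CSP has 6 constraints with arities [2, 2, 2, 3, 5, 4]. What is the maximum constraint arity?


The arities are: 2, 2, 2, 3, 5, 4.
Scan for the maximum value.
Maximum arity = 5.

5


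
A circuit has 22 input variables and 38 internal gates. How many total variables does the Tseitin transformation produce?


The Tseitin transformation introduces one auxiliary variable per gate.
Total variables = inputs + gates = 22 + 38 = 60.

60


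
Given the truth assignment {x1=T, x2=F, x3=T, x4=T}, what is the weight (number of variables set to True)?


The weight is the number of variables assigned True.
True variables: x1, x3, x4.
Weight = 3.

3


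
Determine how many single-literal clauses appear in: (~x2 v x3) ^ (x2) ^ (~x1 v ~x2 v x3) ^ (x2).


A unit clause contains exactly one literal.
Unit clauses found: (x2), (x2).
Count = 2.

2


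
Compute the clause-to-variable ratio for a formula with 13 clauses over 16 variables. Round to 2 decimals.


Clause-to-variable ratio = clauses / variables.
13 / 16 = 0.81.

0.81


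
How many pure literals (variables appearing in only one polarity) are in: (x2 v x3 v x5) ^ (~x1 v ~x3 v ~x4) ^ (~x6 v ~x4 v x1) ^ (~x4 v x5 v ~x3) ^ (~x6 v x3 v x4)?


A pure literal appears in only one polarity across all clauses.
Pure literals: x2 (positive only), x5 (positive only), x6 (negative only).
Count = 3.

3


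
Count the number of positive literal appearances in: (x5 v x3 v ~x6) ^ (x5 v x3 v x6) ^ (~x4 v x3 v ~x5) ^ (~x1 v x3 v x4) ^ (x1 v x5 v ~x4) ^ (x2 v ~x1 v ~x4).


Scan each clause for unnegated literals.
Clause 1: 2 positive; Clause 2: 3 positive; Clause 3: 1 positive; Clause 4: 2 positive; Clause 5: 2 positive; Clause 6: 1 positive.
Total positive literal occurrences = 11.

11


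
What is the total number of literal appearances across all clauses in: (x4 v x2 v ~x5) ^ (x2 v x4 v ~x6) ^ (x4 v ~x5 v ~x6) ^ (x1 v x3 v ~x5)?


Clause lengths: 3, 3, 3, 3.
Sum = 3 + 3 + 3 + 3 = 12.

12


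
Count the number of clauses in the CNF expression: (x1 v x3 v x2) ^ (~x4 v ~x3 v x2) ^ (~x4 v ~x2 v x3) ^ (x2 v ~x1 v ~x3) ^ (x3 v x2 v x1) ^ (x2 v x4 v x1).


Each group enclosed in parentheses joined by ^ is one clause.
Counting the conjuncts: 6 clauses.

6


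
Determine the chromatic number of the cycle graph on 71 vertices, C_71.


An odd cycle cannot be 2-colored: alternating two colors around the cycle returns to the start with a conflict.
Since 71 is odd, three colors are required (and three suffice).
Chromatic number = 3.

3


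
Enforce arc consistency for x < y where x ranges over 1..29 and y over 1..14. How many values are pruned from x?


For the constraint x < y, x needs a supporting value in y's domain.
x can be at most 13 (one less than y's maximum).
Valid x values from domain: 13 out of 29.
Pruned = 29 - 13 = 16.

16


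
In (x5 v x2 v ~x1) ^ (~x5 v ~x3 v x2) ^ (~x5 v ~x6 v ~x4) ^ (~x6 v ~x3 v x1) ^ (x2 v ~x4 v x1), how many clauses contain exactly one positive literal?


A definite clause has exactly one positive literal.
Clause 1: 2 positive -> not definite
Clause 2: 1 positive -> definite
Clause 3: 0 positive -> not definite
Clause 4: 1 positive -> definite
Clause 5: 2 positive -> not definite
Definite clause count = 2.

2


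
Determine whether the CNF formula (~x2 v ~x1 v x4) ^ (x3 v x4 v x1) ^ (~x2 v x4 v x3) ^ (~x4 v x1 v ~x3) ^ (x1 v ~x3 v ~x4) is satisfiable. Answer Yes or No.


Check all 16 possible truth assignments.
Number of satisfying assignments found: 10.
The formula is satisfiable.

Yes


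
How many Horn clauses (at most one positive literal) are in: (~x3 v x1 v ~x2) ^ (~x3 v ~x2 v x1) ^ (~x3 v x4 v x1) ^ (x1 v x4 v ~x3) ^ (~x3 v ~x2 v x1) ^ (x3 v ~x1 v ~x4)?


A Horn clause has at most one positive literal.
Clause 1: 1 positive lit(s) -> Horn
Clause 2: 1 positive lit(s) -> Horn
Clause 3: 2 positive lit(s) -> not Horn
Clause 4: 2 positive lit(s) -> not Horn
Clause 5: 1 positive lit(s) -> Horn
Clause 6: 1 positive lit(s) -> Horn
Total Horn clauses = 4.

4


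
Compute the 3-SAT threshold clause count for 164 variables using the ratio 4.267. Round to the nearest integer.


The 3-SAT phase transition occurs at approximately 4.267 clauses per variable.
m = 4.267 * 164 = 699.788.
Rounded to nearest integer: 700.

700


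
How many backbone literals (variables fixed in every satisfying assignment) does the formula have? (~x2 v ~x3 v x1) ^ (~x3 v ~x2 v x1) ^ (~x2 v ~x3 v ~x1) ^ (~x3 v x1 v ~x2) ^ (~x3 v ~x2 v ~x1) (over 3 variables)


Find all satisfying assignments: 6 model(s).
Check which variables have the same value in every model.
No variable is fixed across all models.
Backbone size = 0.

0


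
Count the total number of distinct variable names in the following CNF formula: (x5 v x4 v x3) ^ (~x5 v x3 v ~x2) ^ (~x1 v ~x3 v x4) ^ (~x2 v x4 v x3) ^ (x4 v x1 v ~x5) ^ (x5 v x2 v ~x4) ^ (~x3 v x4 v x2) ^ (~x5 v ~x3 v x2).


Identify each distinct variable in the formula.
Variables found: x1, x2, x3, x4, x5.
Total distinct variables = 5.

5


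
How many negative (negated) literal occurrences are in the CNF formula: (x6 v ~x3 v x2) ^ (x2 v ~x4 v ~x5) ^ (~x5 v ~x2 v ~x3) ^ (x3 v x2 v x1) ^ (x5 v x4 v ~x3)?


Scan each clause for negated literals.
Clause 1: 1 negative; Clause 2: 2 negative; Clause 3: 3 negative; Clause 4: 0 negative; Clause 5: 1 negative.
Total negative literal occurrences = 7.

7


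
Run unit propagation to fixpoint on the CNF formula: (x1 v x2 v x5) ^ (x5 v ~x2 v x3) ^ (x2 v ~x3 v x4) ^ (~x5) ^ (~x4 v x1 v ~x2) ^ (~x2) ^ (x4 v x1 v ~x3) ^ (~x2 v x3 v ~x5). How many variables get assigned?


Unit propagation repeatedly assigns the literal in any unit clause, then simplifies.
Assignments in order: x5 = F, x2 = F, x1 = T.
No further unit clauses remain.
Total variables assigned = 3.

3


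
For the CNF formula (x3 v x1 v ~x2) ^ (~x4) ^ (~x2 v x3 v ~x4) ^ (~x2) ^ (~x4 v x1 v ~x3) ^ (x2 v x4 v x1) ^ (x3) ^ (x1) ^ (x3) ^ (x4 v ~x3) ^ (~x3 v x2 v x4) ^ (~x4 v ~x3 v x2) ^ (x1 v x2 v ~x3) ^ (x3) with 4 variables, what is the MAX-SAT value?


Enumerate all 16 truth assignments.
For each, count how many of the 14 clauses are satisfied.
The formula is not fully satisfiable, so the maximum is below 14.
Maximum simultaneously satisfiable clauses = 12.

12


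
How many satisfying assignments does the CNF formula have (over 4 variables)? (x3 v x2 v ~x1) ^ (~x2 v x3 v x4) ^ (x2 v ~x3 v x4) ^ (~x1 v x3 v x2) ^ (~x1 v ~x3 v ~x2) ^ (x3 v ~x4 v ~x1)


Enumerate all 16 truth assignments over 4 variables.
Test each against every clause.
Satisfying assignments found: 7.

7


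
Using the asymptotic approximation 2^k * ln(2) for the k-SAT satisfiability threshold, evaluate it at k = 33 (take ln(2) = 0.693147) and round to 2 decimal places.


Using the asymptotic formula: threshold ~ 2^k * ln(2).
2^33 = 8589934592.
8589934592 * 0.693147 = 5954087392.64.

5954087392.64


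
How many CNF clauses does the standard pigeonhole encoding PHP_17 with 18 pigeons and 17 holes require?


The PHP encoding has two parts:
1) At-least-one-hole clauses: 18 (one per pigeon, each with 17 literals).
2) At-most-one-pigeon-per-hole clauses: 17 holes * C(18,2) = 17 * 153 = 2601.
Total clauses = 18 + 2601 = 2619.

2619


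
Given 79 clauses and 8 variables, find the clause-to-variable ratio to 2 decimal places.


Clause-to-variable ratio = clauses / variables.
79 / 8 = 9.88.

9.88


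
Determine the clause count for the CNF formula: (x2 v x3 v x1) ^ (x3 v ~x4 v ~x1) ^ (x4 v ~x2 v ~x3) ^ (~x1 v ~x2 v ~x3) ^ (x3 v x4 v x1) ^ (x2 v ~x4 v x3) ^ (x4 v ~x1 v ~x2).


Each group enclosed in parentheses joined by ^ is one clause.
Counting the conjuncts: 7 clauses.

7


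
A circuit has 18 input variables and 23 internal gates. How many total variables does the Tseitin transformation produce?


The Tseitin transformation introduces one auxiliary variable per gate.
Total variables = inputs + gates = 18 + 23 = 41.

41


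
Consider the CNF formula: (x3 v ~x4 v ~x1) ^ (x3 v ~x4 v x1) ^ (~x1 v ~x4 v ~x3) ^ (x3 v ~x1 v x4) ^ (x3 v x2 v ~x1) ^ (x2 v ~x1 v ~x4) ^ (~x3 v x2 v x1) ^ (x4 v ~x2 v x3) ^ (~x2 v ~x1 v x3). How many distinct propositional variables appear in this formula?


Identify each distinct variable in the formula.
Variables found: x1, x2, x3, x4.
Total distinct variables = 4.

4


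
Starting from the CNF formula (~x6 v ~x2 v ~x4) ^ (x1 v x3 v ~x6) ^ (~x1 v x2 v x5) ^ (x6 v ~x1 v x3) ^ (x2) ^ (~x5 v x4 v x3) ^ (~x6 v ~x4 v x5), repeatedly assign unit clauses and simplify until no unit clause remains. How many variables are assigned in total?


Unit propagation repeatedly assigns the literal in any unit clause, then simplifies.
Assignments in order: x2 = T.
No further unit clauses remain.
Total variables assigned = 1.

1


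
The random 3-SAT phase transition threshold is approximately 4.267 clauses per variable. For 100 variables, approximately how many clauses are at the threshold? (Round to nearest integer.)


The 3-SAT phase transition occurs at approximately 4.267 clauses per variable.
m = 4.267 * 100 = 426.7.
Rounded to nearest integer: 427.

427


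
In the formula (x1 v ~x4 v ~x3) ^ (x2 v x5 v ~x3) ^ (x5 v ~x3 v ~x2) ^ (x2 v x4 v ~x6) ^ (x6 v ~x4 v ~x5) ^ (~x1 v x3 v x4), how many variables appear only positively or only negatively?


A pure literal appears in only one polarity across all clauses.
No pure literals found.
Count = 0.

0


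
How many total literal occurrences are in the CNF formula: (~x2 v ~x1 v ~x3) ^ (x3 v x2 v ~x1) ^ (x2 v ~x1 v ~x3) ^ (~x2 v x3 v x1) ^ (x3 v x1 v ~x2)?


Clause lengths: 3, 3, 3, 3, 3.
Sum = 3 + 3 + 3 + 3 + 3 = 15.

15


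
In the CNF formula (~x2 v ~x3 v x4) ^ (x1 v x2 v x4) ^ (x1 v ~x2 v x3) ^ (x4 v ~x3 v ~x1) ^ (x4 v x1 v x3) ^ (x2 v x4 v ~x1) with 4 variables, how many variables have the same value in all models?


Find all satisfying assignments: 8 model(s).
Check which variables have the same value in every model.
No variable is fixed across all models.
Backbone size = 0.

0


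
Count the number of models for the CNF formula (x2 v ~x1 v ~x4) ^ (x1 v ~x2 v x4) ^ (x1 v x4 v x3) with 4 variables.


Enumerate all 16 truth assignments over 4 variables.
Test each against every clause.
Satisfying assignments found: 11.

11


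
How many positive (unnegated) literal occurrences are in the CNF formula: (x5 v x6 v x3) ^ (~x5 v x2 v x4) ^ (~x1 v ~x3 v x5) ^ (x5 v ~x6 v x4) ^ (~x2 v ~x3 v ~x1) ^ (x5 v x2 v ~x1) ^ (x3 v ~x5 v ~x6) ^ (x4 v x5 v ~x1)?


Scan each clause for unnegated literals.
Clause 1: 3 positive; Clause 2: 2 positive; Clause 3: 1 positive; Clause 4: 2 positive; Clause 5: 0 positive; Clause 6: 2 positive; Clause 7: 1 positive; Clause 8: 2 positive.
Total positive literal occurrences = 13.

13


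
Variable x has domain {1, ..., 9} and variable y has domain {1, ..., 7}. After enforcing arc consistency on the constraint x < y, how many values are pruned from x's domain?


For the constraint x < y, x needs a supporting value in y's domain.
x can be at most 6 (one less than y's maximum).
Valid x values from domain: 6 out of 9.
Pruned = 9 - 6 = 3.

3


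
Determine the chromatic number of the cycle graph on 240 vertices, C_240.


A cycle on an even number of vertices is bipartite: alternate two colors around the cycle.
Since 240 is even, two colors suffice, and at least two are needed because the graph has edges.
Chromatic number = 2.

2


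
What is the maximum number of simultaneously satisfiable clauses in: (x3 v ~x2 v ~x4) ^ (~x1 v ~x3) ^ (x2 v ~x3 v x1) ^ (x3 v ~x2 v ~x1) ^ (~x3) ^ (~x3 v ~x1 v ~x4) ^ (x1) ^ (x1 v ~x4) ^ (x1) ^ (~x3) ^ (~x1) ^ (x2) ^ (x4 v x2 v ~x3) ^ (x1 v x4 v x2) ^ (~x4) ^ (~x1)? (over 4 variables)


Enumerate all 16 truth assignments.
For each, count how many of the 16 clauses are satisfied.
The formula is not fully satisfiable, so the maximum is below 16.
Maximum simultaneously satisfiable clauses = 14.

14


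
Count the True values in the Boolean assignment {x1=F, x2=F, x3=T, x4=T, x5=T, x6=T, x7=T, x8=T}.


The weight is the number of variables assigned True.
True variables: x3, x4, x5, x6, x7, x8.
Weight = 6.

6


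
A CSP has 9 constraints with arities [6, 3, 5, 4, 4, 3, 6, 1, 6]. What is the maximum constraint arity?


The arities are: 6, 3, 5, 4, 4, 3, 6, 1, 6.
Scan for the maximum value.
Maximum arity = 6.

6


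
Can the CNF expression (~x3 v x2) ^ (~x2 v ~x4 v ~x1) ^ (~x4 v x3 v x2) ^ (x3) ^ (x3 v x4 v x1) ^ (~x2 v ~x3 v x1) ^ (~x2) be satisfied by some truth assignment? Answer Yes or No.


Check all 16 possible truth assignments.
Number of satisfying assignments found: 0.
The formula is unsatisfiable.

No


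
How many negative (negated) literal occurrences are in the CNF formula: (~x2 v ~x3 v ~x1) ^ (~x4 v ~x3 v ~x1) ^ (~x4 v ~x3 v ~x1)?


Scan each clause for negated literals.
Clause 1: 3 negative; Clause 2: 3 negative; Clause 3: 3 negative.
Total negative literal occurrences = 9.

9


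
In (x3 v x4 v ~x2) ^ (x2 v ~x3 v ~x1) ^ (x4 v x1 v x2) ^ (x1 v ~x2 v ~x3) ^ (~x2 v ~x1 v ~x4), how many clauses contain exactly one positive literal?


A definite clause has exactly one positive literal.
Clause 1: 2 positive -> not definite
Clause 2: 1 positive -> definite
Clause 3: 3 positive -> not definite
Clause 4: 1 positive -> definite
Clause 5: 0 positive -> not definite
Definite clause count = 2.

2


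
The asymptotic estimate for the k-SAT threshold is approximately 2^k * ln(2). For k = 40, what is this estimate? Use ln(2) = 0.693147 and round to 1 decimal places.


Using the asymptotic formula: threshold ~ 2^k * ln(2).
2^40 = 1099511627776.
1099511627776 * 0.693147 = 762123186258.1.

762123186258.1


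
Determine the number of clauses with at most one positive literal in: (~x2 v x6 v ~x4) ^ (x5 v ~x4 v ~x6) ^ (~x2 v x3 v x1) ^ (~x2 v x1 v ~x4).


A Horn clause has at most one positive literal.
Clause 1: 1 positive lit(s) -> Horn
Clause 2: 1 positive lit(s) -> Horn
Clause 3: 2 positive lit(s) -> not Horn
Clause 4: 1 positive lit(s) -> Horn
Total Horn clauses = 3.

3


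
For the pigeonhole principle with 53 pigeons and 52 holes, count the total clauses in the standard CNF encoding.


The PHP encoding has two parts:
1) At-least-one-hole clauses: 53 (one per pigeon, each with 52 literals).
2) At-most-one-pigeon-per-hole clauses: 52 holes * C(53,2) = 52 * 1378 = 71656.
Total clauses = 53 + 71656 = 71709.

71709


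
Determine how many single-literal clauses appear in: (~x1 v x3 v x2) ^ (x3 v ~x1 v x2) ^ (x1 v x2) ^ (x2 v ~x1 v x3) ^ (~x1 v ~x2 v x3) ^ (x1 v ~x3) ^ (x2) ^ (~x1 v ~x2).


A unit clause contains exactly one literal.
Unit clauses found: (x2).
Count = 1.

1


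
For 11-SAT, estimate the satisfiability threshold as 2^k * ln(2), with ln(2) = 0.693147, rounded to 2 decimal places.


Using the asymptotic formula: threshold ~ 2^k * ln(2).
2^11 = 2048.
2048 * 0.693147 = 1419.57.

1419.57


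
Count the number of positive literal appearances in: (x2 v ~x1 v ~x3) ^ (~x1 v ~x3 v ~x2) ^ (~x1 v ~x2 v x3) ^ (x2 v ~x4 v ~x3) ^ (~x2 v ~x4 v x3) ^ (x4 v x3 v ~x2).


Scan each clause for unnegated literals.
Clause 1: 1 positive; Clause 2: 0 positive; Clause 3: 1 positive; Clause 4: 1 positive; Clause 5: 1 positive; Clause 6: 2 positive.
Total positive literal occurrences = 6.

6


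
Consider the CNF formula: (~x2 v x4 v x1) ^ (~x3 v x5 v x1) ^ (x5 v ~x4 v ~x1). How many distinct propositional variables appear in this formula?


Identify each distinct variable in the formula.
Variables found: x1, x2, x3, x4, x5.
Total distinct variables = 5.

5


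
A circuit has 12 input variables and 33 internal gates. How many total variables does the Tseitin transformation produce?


The Tseitin transformation introduces one auxiliary variable per gate.
Total variables = inputs + gates = 12 + 33 = 45.

45


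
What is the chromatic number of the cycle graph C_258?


A cycle on an even number of vertices is bipartite: alternate two colors around the cycle.
Since 258 is even, two colors suffice, and at least two are needed because the graph has edges.
Chromatic number = 2.

2


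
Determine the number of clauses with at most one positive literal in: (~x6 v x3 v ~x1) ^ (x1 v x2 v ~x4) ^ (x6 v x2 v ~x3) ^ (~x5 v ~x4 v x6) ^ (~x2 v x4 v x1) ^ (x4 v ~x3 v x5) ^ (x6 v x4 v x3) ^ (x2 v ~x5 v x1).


A Horn clause has at most one positive literal.
Clause 1: 1 positive lit(s) -> Horn
Clause 2: 2 positive lit(s) -> not Horn
Clause 3: 2 positive lit(s) -> not Horn
Clause 4: 1 positive lit(s) -> Horn
Clause 5: 2 positive lit(s) -> not Horn
Clause 6: 2 positive lit(s) -> not Horn
Clause 7: 3 positive lit(s) -> not Horn
Clause 8: 2 positive lit(s) -> not Horn
Total Horn clauses = 2.

2


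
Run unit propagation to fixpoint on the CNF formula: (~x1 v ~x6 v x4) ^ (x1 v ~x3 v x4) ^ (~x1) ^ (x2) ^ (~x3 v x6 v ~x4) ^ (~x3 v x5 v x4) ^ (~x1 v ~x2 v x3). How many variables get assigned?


Unit propagation repeatedly assigns the literal in any unit clause, then simplifies.
Assignments in order: x1 = F, x2 = T.
No further unit clauses remain.
Total variables assigned = 2.

2


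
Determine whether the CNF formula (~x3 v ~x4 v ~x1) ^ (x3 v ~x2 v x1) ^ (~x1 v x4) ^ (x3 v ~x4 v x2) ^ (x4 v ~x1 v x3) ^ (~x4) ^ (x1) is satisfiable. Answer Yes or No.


Check all 16 possible truth assignments.
Number of satisfying assignments found: 0.
The formula is unsatisfiable.

No


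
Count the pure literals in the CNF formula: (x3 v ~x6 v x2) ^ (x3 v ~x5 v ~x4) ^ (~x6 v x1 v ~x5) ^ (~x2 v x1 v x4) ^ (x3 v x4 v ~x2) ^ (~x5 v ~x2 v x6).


A pure literal appears in only one polarity across all clauses.
Pure literals: x1 (positive only), x3 (positive only), x5 (negative only).
Count = 3.

3


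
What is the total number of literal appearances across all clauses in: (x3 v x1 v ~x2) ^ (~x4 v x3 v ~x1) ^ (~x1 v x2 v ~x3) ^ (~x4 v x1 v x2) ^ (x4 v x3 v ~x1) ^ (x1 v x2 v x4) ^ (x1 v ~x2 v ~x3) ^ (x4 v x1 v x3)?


Clause lengths: 3, 3, 3, 3, 3, 3, 3, 3.
Sum = 3 + 3 + 3 + 3 + 3 + 3 + 3 + 3 = 24.

24


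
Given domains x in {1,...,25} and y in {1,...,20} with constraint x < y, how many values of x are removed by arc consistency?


For the constraint x < y, x needs a supporting value in y's domain.
x can be at most 19 (one less than y's maximum).
Valid x values from domain: 19 out of 25.
Pruned = 25 - 19 = 6.

6


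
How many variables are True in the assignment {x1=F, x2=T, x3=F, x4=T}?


The weight is the number of variables assigned True.
True variables: x2, x4.
Weight = 2.

2


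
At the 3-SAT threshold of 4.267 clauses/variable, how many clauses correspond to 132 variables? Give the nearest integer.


The 3-SAT phase transition occurs at approximately 4.267 clauses per variable.
m = 4.267 * 132 = 563.244.
Rounded to nearest integer: 563.

563


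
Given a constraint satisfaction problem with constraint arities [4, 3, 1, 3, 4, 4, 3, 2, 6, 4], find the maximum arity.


The arities are: 4, 3, 1, 3, 4, 4, 3, 2, 6, 4.
Scan for the maximum value.
Maximum arity = 6.

6


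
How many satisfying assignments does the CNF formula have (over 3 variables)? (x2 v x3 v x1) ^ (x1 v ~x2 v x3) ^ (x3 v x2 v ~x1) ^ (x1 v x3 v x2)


Enumerate all 8 truth assignments over 3 variables.
Test each against every clause.
Satisfying assignments found: 5.

5


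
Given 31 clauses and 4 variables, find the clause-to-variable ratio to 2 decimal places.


Clause-to-variable ratio = clauses / variables.
31 / 4 = 7.75.

7.75


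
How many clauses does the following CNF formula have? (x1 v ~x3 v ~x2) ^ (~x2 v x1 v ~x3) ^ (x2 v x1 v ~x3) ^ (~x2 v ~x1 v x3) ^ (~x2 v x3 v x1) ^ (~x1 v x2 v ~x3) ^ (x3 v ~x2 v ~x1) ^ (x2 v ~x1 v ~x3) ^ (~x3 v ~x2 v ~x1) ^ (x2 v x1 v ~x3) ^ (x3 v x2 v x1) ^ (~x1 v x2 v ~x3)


Each group enclosed in parentheses joined by ^ is one clause.
Counting the conjuncts: 12 clauses.

12


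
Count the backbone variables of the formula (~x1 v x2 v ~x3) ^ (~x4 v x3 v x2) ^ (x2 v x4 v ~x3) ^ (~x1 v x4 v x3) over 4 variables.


Find all satisfying assignments: 9 model(s).
Check which variables have the same value in every model.
No variable is fixed across all models.
Backbone size = 0.

0


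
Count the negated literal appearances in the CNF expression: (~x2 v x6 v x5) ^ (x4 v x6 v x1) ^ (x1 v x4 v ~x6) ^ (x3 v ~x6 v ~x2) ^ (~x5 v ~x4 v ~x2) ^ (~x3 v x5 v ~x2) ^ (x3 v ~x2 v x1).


Scan each clause for negated literals.
Clause 1: 1 negative; Clause 2: 0 negative; Clause 3: 1 negative; Clause 4: 2 negative; Clause 5: 3 negative; Clause 6: 2 negative; Clause 7: 1 negative.
Total negative literal occurrences = 10.

10


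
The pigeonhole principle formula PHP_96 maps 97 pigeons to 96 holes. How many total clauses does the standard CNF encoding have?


The PHP encoding has two parts:
1) At-least-one-hole clauses: 97 (one per pigeon, each with 96 literals).
2) At-most-one-pigeon-per-hole clauses: 96 holes * C(97,2) = 96 * 4656 = 446976.
Total clauses = 97 + 446976 = 447073.

447073


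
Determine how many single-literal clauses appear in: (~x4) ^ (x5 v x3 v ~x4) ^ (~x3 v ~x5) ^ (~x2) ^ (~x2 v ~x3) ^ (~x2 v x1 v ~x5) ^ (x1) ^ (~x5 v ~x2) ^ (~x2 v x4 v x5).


A unit clause contains exactly one literal.
Unit clauses found: (~x4), (~x2), (x1).
Count = 3.

3


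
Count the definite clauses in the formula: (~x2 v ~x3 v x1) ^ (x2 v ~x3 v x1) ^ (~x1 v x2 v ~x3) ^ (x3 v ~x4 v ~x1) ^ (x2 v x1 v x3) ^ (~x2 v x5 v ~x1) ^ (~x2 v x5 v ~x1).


A definite clause has exactly one positive literal.
Clause 1: 1 positive -> definite
Clause 2: 2 positive -> not definite
Clause 3: 1 positive -> definite
Clause 4: 1 positive -> definite
Clause 5: 3 positive -> not definite
Clause 6: 1 positive -> definite
Clause 7: 1 positive -> definite
Definite clause count = 5.

5


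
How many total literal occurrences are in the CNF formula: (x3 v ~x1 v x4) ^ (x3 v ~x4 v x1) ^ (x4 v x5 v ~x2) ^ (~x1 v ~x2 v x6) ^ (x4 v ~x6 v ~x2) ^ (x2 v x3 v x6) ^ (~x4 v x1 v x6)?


Clause lengths: 3, 3, 3, 3, 3, 3, 3.
Sum = 3 + 3 + 3 + 3 + 3 + 3 + 3 = 21.

21


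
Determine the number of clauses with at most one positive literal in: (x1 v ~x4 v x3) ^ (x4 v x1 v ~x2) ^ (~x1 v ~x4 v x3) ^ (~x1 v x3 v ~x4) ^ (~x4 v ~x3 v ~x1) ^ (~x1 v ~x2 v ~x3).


A Horn clause has at most one positive literal.
Clause 1: 2 positive lit(s) -> not Horn
Clause 2: 2 positive lit(s) -> not Horn
Clause 3: 1 positive lit(s) -> Horn
Clause 4: 1 positive lit(s) -> Horn
Clause 5: 0 positive lit(s) -> Horn
Clause 6: 0 positive lit(s) -> Horn
Total Horn clauses = 4.

4


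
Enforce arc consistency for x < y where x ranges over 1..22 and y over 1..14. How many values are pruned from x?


For the constraint x < y, x needs a supporting value in y's domain.
x can be at most 13 (one less than y's maximum).
Valid x values from domain: 13 out of 22.
Pruned = 22 - 13 = 9.

9


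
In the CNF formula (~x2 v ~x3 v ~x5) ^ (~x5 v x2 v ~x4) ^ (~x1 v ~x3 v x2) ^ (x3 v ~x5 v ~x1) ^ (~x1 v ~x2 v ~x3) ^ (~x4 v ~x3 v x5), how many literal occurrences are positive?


Scan each clause for unnegated literals.
Clause 1: 0 positive; Clause 2: 1 positive; Clause 3: 1 positive; Clause 4: 1 positive; Clause 5: 0 positive; Clause 6: 1 positive.
Total positive literal occurrences = 4.

4


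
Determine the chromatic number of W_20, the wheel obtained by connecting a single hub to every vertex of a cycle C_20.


W_20 consists of the cycle C_20 together with a hub vertex adjacent to every cycle vertex.
The cycle C_20 needs 2 colors (even cycle -> 2).
The hub is adjacent to every cycle vertex, so it must receive a new color distinct from all of them.
Chromatic number = 2 + 1 = 3.

3


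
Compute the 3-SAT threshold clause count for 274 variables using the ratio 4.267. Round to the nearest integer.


The 3-SAT phase transition occurs at approximately 4.267 clauses per variable.
m = 4.267 * 274 = 1169.158.
Rounded to nearest integer: 1169.

1169


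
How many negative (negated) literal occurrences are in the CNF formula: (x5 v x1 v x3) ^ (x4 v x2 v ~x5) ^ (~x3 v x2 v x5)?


Scan each clause for negated literals.
Clause 1: 0 negative; Clause 2: 1 negative; Clause 3: 1 negative.
Total negative literal occurrences = 2.

2


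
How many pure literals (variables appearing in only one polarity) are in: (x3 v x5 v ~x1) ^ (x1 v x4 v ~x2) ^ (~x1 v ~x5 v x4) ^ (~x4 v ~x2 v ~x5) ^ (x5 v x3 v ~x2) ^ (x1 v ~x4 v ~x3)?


A pure literal appears in only one polarity across all clauses.
Pure literals: x2 (negative only).
Count = 1.

1


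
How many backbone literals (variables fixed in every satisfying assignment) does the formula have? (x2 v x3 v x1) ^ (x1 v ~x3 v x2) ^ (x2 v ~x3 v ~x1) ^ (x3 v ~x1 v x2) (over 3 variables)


Find all satisfying assignments: 4 model(s).
Check which variables have the same value in every model.
Fixed variables: x2=T.
Backbone size = 1.

1


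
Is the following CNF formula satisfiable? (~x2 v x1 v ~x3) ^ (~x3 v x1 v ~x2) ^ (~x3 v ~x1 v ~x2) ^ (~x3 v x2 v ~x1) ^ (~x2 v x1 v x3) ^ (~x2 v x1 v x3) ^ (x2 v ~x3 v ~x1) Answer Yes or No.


Check all 8 possible truth assignments.
Number of satisfying assignments found: 4.
The formula is satisfiable.

Yes


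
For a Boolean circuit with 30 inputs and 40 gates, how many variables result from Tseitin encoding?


The Tseitin transformation introduces one auxiliary variable per gate.
Total variables = inputs + gates = 30 + 40 = 70.

70


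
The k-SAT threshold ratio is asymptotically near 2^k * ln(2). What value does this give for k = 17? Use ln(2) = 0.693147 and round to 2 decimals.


Using the asymptotic formula: threshold ~ 2^k * ln(2).
2^17 = 131072.
131072 * 0.693147 = 90852.16.

90852.16


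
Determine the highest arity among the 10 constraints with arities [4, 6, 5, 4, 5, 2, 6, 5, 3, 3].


The arities are: 4, 6, 5, 4, 5, 2, 6, 5, 3, 3.
Scan for the maximum value.
Maximum arity = 6.

6


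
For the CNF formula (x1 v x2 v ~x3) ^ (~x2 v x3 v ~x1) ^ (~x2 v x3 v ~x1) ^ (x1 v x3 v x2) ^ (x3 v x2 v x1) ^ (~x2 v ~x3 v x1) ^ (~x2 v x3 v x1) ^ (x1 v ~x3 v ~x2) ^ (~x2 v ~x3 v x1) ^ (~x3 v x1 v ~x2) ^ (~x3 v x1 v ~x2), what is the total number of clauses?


Each group enclosed in parentheses joined by ^ is one clause.
Counting the conjuncts: 11 clauses.

11


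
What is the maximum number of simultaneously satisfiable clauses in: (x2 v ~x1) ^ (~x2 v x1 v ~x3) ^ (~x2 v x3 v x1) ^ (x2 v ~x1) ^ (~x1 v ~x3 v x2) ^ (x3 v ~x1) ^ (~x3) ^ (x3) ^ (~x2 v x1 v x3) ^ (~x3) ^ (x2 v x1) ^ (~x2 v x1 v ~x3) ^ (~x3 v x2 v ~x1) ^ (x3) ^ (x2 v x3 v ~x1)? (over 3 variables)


Enumerate all 8 truth assignments.
For each, count how many of the 15 clauses are satisfied.
The formula is not fully satisfiable, so the maximum is below 15.
Maximum simultaneously satisfiable clauses = 13.

13


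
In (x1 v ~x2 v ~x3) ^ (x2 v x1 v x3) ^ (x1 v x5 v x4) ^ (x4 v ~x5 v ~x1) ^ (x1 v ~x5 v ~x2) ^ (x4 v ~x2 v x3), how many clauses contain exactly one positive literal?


A definite clause has exactly one positive literal.
Clause 1: 1 positive -> definite
Clause 2: 3 positive -> not definite
Clause 3: 3 positive -> not definite
Clause 4: 1 positive -> definite
Clause 5: 1 positive -> definite
Clause 6: 2 positive -> not definite
Definite clause count = 3.

3


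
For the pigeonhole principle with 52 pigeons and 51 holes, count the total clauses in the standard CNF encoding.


The PHP encoding has two parts:
1) At-least-one-hole clauses: 52 (one per pigeon, each with 51 literals).
2) At-most-one-pigeon-per-hole clauses: 51 holes * C(52,2) = 51 * 1326 = 67626.
Total clauses = 52 + 67626 = 67678.

67678


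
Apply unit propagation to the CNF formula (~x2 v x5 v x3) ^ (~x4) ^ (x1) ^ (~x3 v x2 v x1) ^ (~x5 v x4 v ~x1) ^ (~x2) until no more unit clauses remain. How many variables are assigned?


Unit propagation repeatedly assigns the literal in any unit clause, then simplifies.
Assignments in order: x4 = F, x1 = T, x5 = F, x2 = F.
No further unit clauses remain.
Total variables assigned = 4.

4


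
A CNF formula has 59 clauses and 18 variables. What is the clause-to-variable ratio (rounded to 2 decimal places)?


Clause-to-variable ratio = clauses / variables.
59 / 18 = 3.28.

3.28


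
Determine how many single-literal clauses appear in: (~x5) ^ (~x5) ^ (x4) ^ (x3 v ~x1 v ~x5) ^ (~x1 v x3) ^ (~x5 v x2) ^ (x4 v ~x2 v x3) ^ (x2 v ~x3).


A unit clause contains exactly one literal.
Unit clauses found: (~x5), (~x5), (x4).
Count = 3.

3


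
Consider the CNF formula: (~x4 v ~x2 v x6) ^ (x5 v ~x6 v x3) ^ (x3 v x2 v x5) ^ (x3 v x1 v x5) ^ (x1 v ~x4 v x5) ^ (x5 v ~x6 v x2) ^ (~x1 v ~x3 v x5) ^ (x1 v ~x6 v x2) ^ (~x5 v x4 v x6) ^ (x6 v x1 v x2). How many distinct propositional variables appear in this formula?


Identify each distinct variable in the formula.
Variables found: x1, x2, x3, x4, x5, x6.
Total distinct variables = 6.

6


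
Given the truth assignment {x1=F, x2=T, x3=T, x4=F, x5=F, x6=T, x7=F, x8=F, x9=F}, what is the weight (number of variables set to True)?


The weight is the number of variables assigned True.
True variables: x2, x3, x6.
Weight = 3.

3


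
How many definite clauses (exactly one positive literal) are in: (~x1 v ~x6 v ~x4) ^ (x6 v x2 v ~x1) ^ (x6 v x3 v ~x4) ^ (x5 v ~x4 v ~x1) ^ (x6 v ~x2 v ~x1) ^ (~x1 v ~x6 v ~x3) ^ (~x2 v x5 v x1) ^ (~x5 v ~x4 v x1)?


A definite clause has exactly one positive literal.
Clause 1: 0 positive -> not definite
Clause 2: 2 positive -> not definite
Clause 3: 2 positive -> not definite
Clause 4: 1 positive -> definite
Clause 5: 1 positive -> definite
Clause 6: 0 positive -> not definite
Clause 7: 2 positive -> not definite
Clause 8: 1 positive -> definite
Definite clause count = 3.

3
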